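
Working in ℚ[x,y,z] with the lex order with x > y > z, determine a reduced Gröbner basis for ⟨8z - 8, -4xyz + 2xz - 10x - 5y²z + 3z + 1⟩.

G = {xy + 2x + 5/4y² - 1, z - 1}

f_1 = 8z - 8, LT = z.
f_2 = -4xyz + 2xz - 10x - 5y²z + 3z + 1, LT = xyz.

S(f_1,f_2): lcm = xyz. S = -xy + ½xz - 5/2x - 5/4y²z + ¾z + ¼.
  leading term xy: no divisor's leading term divides it; move -xy to the remainder.
  leading term xz: subtract (1/16x)·f_1 from ½xz - 5/2x - 5/4y²z + ¾z + ¼ → -2x - 5/4y²z + ¾z + ¼
  leading term x: no divisor's leading term divides it; move -2x to the remainder.
  leading term y²z: subtract (-5/32y²)·f_1 from -5/4y²z + ¾z + ¼ → -5/4y² + ¾z + ¼
  leading term y²: no divisor's leading term divides it; move -5/4y² to the remainder.
  leading term z: subtract (3/32)·f_1 from ¾z + ¼ → 1
  leading term 1: no divisor's leading term divides it; move 1 to the remainder.
  remainder -xy - 2x - 5/4y² + 1 ≠ 0; add g_3 = -xy - 2x - 5/4y² + 1 to the basis.

The other S-polynomials (S(f_1,g_3), S(f_2,g_3)) all reduce to 0 modulo the current basis, so we have a Gröbner basis.
Inter-reduce: drop elements whose leading term is divisible by another's, tail-reduce, and make monic.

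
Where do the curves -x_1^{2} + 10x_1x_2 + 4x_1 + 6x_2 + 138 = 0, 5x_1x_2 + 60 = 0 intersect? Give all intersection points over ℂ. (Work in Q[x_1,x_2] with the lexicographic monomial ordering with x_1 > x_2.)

{(4, -3), (3*sqrt(2), -2*sqrt(2)), (-3*sqrt(2), 2*sqrt(2))}

Compute a lex Gröbner basis by Buchberger's algorithm.
f_1 = -x_1^{2} + 10x_1x_2 + 4x_1 + 6x_2 + 138, LT = x_1^{2}.
f_2 = 5x_1x_2 + 60, LT = x_1x_2.

S(f_1,f_2): lcm = x_1^{2}x_2. S = -10x_1x_2^{2} - 4x_1x_2 - 12x_1 - 6x_2^{2} - 138x_2.
  leading term x_1x_2^{2}: subtract (-2x_2)·f_2 from -10x_1x_2^{2} - 4x_1x_2 - 12x_1 - 6x_2^{2} - 138x_2 → -4x_1x_2 - 12x_1 - 6x_2^{2} - 18x_2
  leading term x_1x_2: subtract (-\tfrac{4}{5})·f_2 from -4x_1x_2 - 12x_1 - 6x_2^{2} - 18x_2 → -12x_1 - 6x_2^{2} - 18x_2 + 48
  leading term x_1: no divisor's leading term divides it; move -12x_1 to the remainder.
  leading term x_2^{2}: no divisor's leading term divides it; move -6x_2^{2} to the remainder.
  leading term x_2: no divisor's leading term divides it; move -18x_2 to the remainder.
  leading term 1: no divisor's leading term divides it; move 48 to the remainder.
  remainder -12x_1 - 6x_2^{2} - 18x_2 + 48 ≠ 0; add h_3 = -12x_1 - 6x_2^{2} - 18x_2 + 48 to the basis.

S(f_1,h_3): lcm = x_1^{2}. S = -\tfrac{1}{2}x_1x_2^{2} - \tfrac{23}{2}x_1x_2 - 6x_2 - 138.
  leading term x_1x_2^{2}: subtract (-\tfrac{1}{10}x_2)·f_2 from -\tfrac{1}{2}x_1x_2^{2} - \tfrac{23}{2}x_1x_2 - 6x_2 - 138 → -\tfrac{23}{2}x_1x_2 - 138
  leading term x_1x_2: subtract (-\tfrac{23}{10})·f_2 from -\tfrac{23}{2}x_1x_2 - 138 → 0
  remainder 0.

S(f_2,h_3): lcm = x_1x_2. S = -\tfrac{1}{2}x_2^{3} - \tfrac{3}{2}x_2^{2} + 4x_2 + 12.
  leading term x_2^{3}: no divisor's leading term divides it; move -\tfrac{1}{2}x_2^{3} to the remainder.
  leading term x_2^{2}: no divisor's leading term divides it; move -\tfrac{3}{2}x_2^{2} to the remainder.
  leading term x_2: no divisor's leading term divides it; move 4x_2 to the remainder.
  leading term 1: no divisor's leading term divides it; move 12 to the remainder.
  remainder -\tfrac{1}{2}x_2^{3} - \tfrac{3}{2}x_2^{2} + 4x_2 + 12 ≠ 0; add h_4 = -\tfrac{1}{2}x_2^{3} - \tfrac{3}{2}x_2^{2} + 4x_2 + 12 to the basis.

S(f_1,h_4): leading monomials are coprime, so the S-polynomial reduces to 0 (Buchberger's first criterion).
S(f_2,h_4): lcm = x_1x_2^{3}. S = -3x_1x_2^{2} + 8x_1x_2 + 24x_1 + 12x_2^{2}.
  leading term x_1x_2^{2}: subtract (-\tfrac{3}{5}x_2)·f_2 from -3x_1x_2^{2} + 8x_1x_2 + 24x_1 + 12x_2^{2} → 8x_1x_2 + 24x_1 + 12x_2^{2} + 36x_2
  leading term x_1x_2: subtract (\tfrac{8}{5})·f_2 from 8x_1x_2 + 24x_1 + 12x_2^{2} + 36x_2 → 24x_1 + 12x_2^{2} + 36x_2 - 96
  leading term x_1: subtract (-2)·h_3 from 24x_1 + 12x_2^{2} + 36x_2 - 96 → 0
  remainder 0.

S(h_3,h_4): leading monomials are coprime, so the S-polynomial reduces to 0 (Buchberger's first criterion).
Every S-polynomial of the final basis reduces to 0, so we have a Gröbner basis.
Inter-reduce: drop elements whose leading term is divisible by another's, tail-reduce, and make monic.
Reduced Gröbner basis: {x_1 + \tfrac{1}{2}x_2^{2} + \tfrac{3}{2}x_2 - 4, x_2^{3} + 3x_2^{2} - 8x_2 - 24}.

A lex Gröbner basis eliminates variables successively. Here x_2^{3} + 3x_2^{2} - 8x_2 - 24 depends only on x_2, with roots {-3, -2*sqrt(2), 2*sqrt(2)}; lifting each root through the earlier basis elements recovers the full solutions.
  x_2 = -3: the earlier basis element becomes x_1 - 4 = 0, giving x_1 = 4 — point (4, -3).
  x_2 = -2*sqrt(2): the earlier basis element becomes x_1 - 3*sqrt(2) = 0, giving x_1 = 3*sqrt(2) — point (3*sqrt(2), -2*sqrt(2)).
  x_2 = 2*sqrt(2): the earlier basis element becomes x_1 + 3*sqrt(2) = 0, giving x_1 = -3*sqrt(2) — point (-3*sqrt(2), 2*sqrt(2)).
Substituting each solution back into the original system confirms all equations vanish.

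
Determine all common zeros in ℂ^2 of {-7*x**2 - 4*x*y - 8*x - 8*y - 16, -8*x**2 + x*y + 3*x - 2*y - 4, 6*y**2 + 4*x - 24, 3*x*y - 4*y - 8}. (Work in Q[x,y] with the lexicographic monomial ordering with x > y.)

Compute a lex Gröbner basis by Buchberger's algorithm.
f_1 = -7*x**2 - 4*x*y - 8*x - 8*y - 16, LT = x**2.
f_2 = -8*x**2 + x*y + 3*x - 2*y - 4, LT = x**2.
f_3 = 4*x + 6*y**2 - 24, LT = x.
f_4 = 3*x*y - 4*y - 8, LT = x*y.

S(f_1,f_2): lcm = x**2. S = 39/56*x*y + 85/56*x + 25/28*y + 25/14.
  reduce S modulo (f_1, f_2, f_3, f_4):
  remainder -117/112*y**3 - 255/112*y**2 + 71/14*y + 305/28 ≠ 0; add h_5 = -117/112*y**3 - 255/112*y**2 + 71/14*y + 305/28 to the basis.

S(f_1,f_3): lcm = x**2. S = -3/2*x*y**2 + 4/7*x*y + 50/7*x + 8/7*y + 16/7.
  reduce S modulo (f_1, f_2, f_3, f_4, h_5):
  remainder 2545/676*y**2 + 11/169*y - 2523/169 ≠ 0; add h_6 = 2545/676*y**2 + 11/169*y - 2523/169 to the basis.

S(f_1,f_4): lcm = x**2*y. S = 4/7*x*y**2 + 52/21*x*y + 8/3*x + 8/7*y**2 + 16/7*y.
  reduce S modulo (f_1, f_2, f_3, f_4, h_5, h_6):
  remainder -1168/1527*y - 2336/1527 ≠ 0; add h_7 = -1168/1527*y - 2336/1527 to the basis.

The other S-polynomials (S(f_2,f_3), S(f_2,f_4), S(f_3,f_4), S(f_1,h_5), S(f_2,h_5), S(f_3,h_5), S(f_4,h_5), S(f_1,h_6), S(f_2,h_6), S(f_3,h_6), S(f_4,h_6), S(h_5,h_6), S(f_1,h_7), S(f_2,h_7), S(f_3,h_7), S(f_4,h_7), S(h_5,h_7), S(h_6,h_7)) all reduce to 0 modulo the current basis, so we have a Gröbner basis.
Inter-reduce: drop elements whose leading term is divisible by another's, tail-reduce, and make monic.
Reduced Gröbner basis: {x, y + 2}.

From the last basis element, y + 2 = 0, so y takes values in {-2}. Each choice, substituted upward through the basis, yields the corresponding point(s) of the solution set.
  y = -2: the earlier basis element becomes x = 0, giving x = 0 — point (0, -2).
Zero-dimensionality of the ideal guarantees finitely many solutions over ℂ.

{(0, -2)}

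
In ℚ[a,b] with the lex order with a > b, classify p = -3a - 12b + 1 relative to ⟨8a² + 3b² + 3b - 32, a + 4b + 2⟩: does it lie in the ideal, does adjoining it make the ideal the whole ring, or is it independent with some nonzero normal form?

Adjoining -3a - 12b + 1 makes the ideal the whole ring: the system is inconsistent.

First compute the reduced Gröbner basis of I by Buchberger's algorithm.
f_1 = 8a² + 3b² + 3b - 32, LT = a².
f_2 = a + 4b + 2, LT = a.

S(f_1,f_2): lcm = a². S = -4ab - 2a + ⅜b² + ⅜b - 4.
  reduce S modulo (f_1, f_2):
  remainder 131/8b² + 131/8b ≠ 0; add h_3 = 131/8b² + 131/8b to the basis.

The other S-polynomials (S(f_1,h_3), S(f_2,h_3)) all reduce to 0 modulo the current basis, so we have a Gröbner basis.
Inter-reduce: drop elements whose leading term is divisible by another's, tail-reduce, and make monic.
Reduced Gröbner basis: {a + 4b + 2, b² + b}.
Label its elements g_1 = a + 4b + 2, g_2 = b² + b.

Reduce p = -3a - 12b + 1 modulo G:
  leading term a: subtract (-3)·g_1 from -3a - 12b + 1 → 7
  leading term 1: no divisor's leading term divides it; move 7 to the remainder.
  normal form = 7.
The normal form is nonzero, so p ∉ I. Since p minus its normal form lies in I, I + (p) = I + (r) where r = 7; decide whether this ideal is the whole ring.
Here r = 7 is a nonzero constant, hence a unit: 1 ∈ I + (p), the Gröbner basis of I + (p) is {1}, and the enlarged system has no common solution — adjoining p is inconsistent.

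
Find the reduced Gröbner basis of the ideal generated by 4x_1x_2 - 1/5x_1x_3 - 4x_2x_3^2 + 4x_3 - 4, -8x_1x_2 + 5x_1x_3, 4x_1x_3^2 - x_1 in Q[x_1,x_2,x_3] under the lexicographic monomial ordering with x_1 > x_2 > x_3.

G = {x_1 - 160/23x_2x_3^3 + 160/23x_3^2 - 160/23x_3, x_2^2x_3^2 - 5/8x_2x_3^3 - x_2x_3 + x_2 + 5/8x_3^2 - 5/8x_3, x_2x_3^4 - 1/4x_2x_3^2 - x_3^3 + x_3^2 + 1/4x_3 - 1/4}

f_1 = 4x_1x_2 - 1/5x_1x_3 - 4x_2x_3^2 + 4x_3 - 4, LT = x_1x_2.
f_2 = -8x_1x_2 + 5x_1x_3, LT = x_1x_2.
f_3 = 4x_1x_3^2 - x_1, LT = x_1x_3^2.

S(f_1,f_2): lcm = x_1x_2. S = 23/40x_1x_3 - x_2x_3^2 + x_3 - 1.
  leading term x_1x_3: no divisor's leading term divides it; move 23/40x_1x_3 to the remainder.
  leading term x_2x_3^2: no divisor's leading term divides it; move -x_2x_3^2 to the remainder.
  leading term x_3: no divisor's leading term divides it; move x_3 to the remainder.
  leading term 1: no divisor's leading term divides it; move -1 to the remainder.
  remainder 23/40x_1x_3 - x_2x_3^2 + x_3 - 1 ≠ 0; add g_4 = 23/40x_1x_3 - x_2x_3^2 + x_3 - 1 to the basis.

S(f_1,f_3): lcm = x_1x_2x_3^2. S = 1/4x_1x_2 - 1/20x_1x_3^3 - x_2x_3^4 + x_3^3 - x_3^2.
  leading term x_1x_2: subtract (1/16)·f_1 from 1/4x_1x_2 - 1/20x_1x_3^3 - x_2x_3^4 + x_3^3 - x_3^2 → -1/20x_1x_3^3 + 1/80x_1x_3 - x_2x_3^4 + 1/4x_2x_3^2 + x_3^3 - x_3^2 - 1/4x_3 + 1/4
  leading term x_1x_3^3: subtract (-1/80x_3)·f_3 from -1/20x_1x_3^3 + 1/80x_1x_3 - x_2x_3^4 + 1/4x_2x_3^2 + x_3^3 - x_3^2 - 1/4x_3 + 1/4 → -x_2x_3^4 + 1/4x_2x_3^2 + x_3^3 - x_3^2 - 1/4x_3 + 1/4
  leading term x_2x_3^4: no divisor's leading term divides it; move -x_2x_3^4 to the remainder.
  leading term x_2x_3^2: no divisor's leading term divides it; move 1/4x_2x_3^2 to the remainder.
  leading term x_3^3: no divisor's leading term divides it; move x_3^3 to the remainder.
  leading term x_3^2: no divisor's leading term divides it; move -x_3^2 to the remainder.
  leading term x_3: no divisor's leading term divides it; move -1/4x_3 to the remainder.
  leading term 1: no divisor's leading term divides it; move 1/4 to the remainder.
  remainder -x_2x_3^4 + 1/4x_2x_3^2 + x_3^3 - x_3^2 - 1/4x_3 + 1/4 ≠ 0; add g_5 = -x_2x_3^4 + 1/4x_2x_3^2 + x_3^3 - x_3^2 - 1/4x_3 + 1/4 to the basis.

S(f_1,g_4): lcm = x_1x_2x_3. S = -1/20x_1x_3^2 + 40/23x_2^2x_3^2 - x_2x_3^3 - 40/23x_2x_3 + 40/23x_2 + x_3^2 - x_3.
  leading term x_1x_3^2: subtract (-1/80)·f_3 from -1/20x_1x_3^2 + 40/23x_2^2x_3^2 - x_2x_3^3 - 40/23x_2x_3 + 40/23x_2 + x_3^2 - x_3 → -1/80x_1 + 40/23x_2^2x_3^2 - x_2x_3^3 - 40/23x_2x_3 + 40/23x_2 + x_3^2 - x_3
  leading term x_1: no divisor's leading term divides it; move -1/80x_1 to the remainder.
  leading term x_2^2x_3^2: no divisor's leading term divides it; move 40/23x_2^2x_3^2 to the remainder.
  leading term x_2x_3^3: no divisor's leading term divides it; move -x_2x_3^3 to the remainder.
  leading term x_2x_3: no divisor's leading term divides it; move -40/23x_2x_3 to the remainder.
  leading term x_2: no divisor's leading term divides it; move 40/23x_2 to the remainder.
  leading term x_3^2: no divisor's leading term divides it; move x_3^2 to the remainder.
  leading term x_3: no divisor's leading term divides it; move -x_3 to the remainder.
  remainder -1/80x_1 + 40/23x_2^2x_3^2 - x_2x_3^3 - 40/23x_2x_3 + 40/23x_2 + x_3^2 - x_3 ≠ 0; add g_6 = -1/80x_1 + 40/23x_2^2x_3^2 - x_2x_3^3 - 40/23x_2x_3 + 40/23x_2 + x_3^2 - x_3 to the basis.

S(f_2,g_4): lcm = x_1x_2x_3. S = -5/8x_1x_3^2 + 40/23x_2^2x_3^2 - 40/23x_2x_3 + 40/23x_2.
  leading term x_1x_3^2: subtract (-5/32)·f_3 from -5/8x_1x_3^2 + 40/23x_2^2x_3^2 - 40/23x_2x_3 + 40/23x_2 → -5/32x_1 + 40/23x_2^2x_3^2 - 40/23x_2x_3 + 40/23x_2
  leading term x_1: subtract (25/2)·g_6 from -5/32x_1 + 40/23x_2^2x_3^2 - 40/23x_2x_3 + 40/23x_2 → -20x_2^2x_3^2 + 25/2x_2x_3^3 + 20x_2x_3 - 20x_2 - 25/2x_3^2 + 25/2x_3
  leading term x_2^2x_3^2: no divisor's leading term divides it; move -20x_2^2x_3^2 to the remainder.
  leading term x_2x_3^3: no divisor's leading term divides it; move 25/2x_2x_3^3 to the remainder.
  leading term x_2x_3: no divisor's leading term divides it; move 20x_2x_3 to the remainder.
  leading term x_2: no divisor's leading term divides it; move -20x_2 to the remainder.
  leading term x_3^2: no divisor's leading term divides it; move -25/2x_3^2 to the remainder.
  leading term x_3: no divisor's leading term divides it; move 25/2x_3 to the remainder.
  remainder -20x_2^2x_3^2 + 25/2x_2x_3^3 + 20x_2x_3 - 20x_2 - 25/2x_3^2 + 25/2x_3 ≠ 0; add g_7 = -20x_2^2x_3^2 + 25/2x_2x_3^3 + 20x_2x_3 - 20x_2 - 25/2x_3^2 + 25/2x_3 to the basis.

The other S-polynomials (S(f_2,f_3), S(f_3,g_4), S(f_1,g_5), S(f_2,g_5), S(f_3,g_5), S(g_4,g_5), S(f_1,g_6), S(f_2,g_6), S(f_3,g_6), S(g_4,g_6), S(g_5,g_6), S(f_1,g_7), S(f_2,g_7), S(f_3,g_7), S(g_4,g_7), S(g_5,g_7), S(g_6,g_7)) all reduce to 0 modulo the current basis, so we have a Gröbner basis.
Inter-reduce: drop elements whose leading term is divisible by another's, tail-reduce, and make monic.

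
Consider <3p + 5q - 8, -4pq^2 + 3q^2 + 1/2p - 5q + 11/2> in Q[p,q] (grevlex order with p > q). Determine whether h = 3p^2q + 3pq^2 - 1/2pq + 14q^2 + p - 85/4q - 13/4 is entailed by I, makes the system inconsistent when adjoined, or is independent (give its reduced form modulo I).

Adjoining 3p^2q + 3pq^2 - 1/2pq + 14q^2 + p - 85/4q - 13/4 makes the ideal the whole ring: the system is inconsistent.

First compute the reduced Gröbner basis of I by Buchberger's algorithm.
f_1 = 3p + 5q - 8, LT = p.
f_2 = -4pq^2 + 3q^2 + 1/2p - 5q + 11/2, LT = pq^2.

S(f_1,f_2): lcm = pq^2. S = 5/3q^3 - 23/12q^2 + 1/8p - 5/4q + 11/8.
  reduce S modulo (f_1, f_2):
  remainder 5/3q^3 - 23/12q^2 - 35/24q + 41/24 ≠ 0; add k_3 = 5/3q^3 - 23/12q^2 - 35/24q + 41/24 to the basis.

The other S-polynomials (S(f_1,k_3), S(f_2,k_3)) all reduce to 0 modulo the current basis, so we have a Gröbner basis.
Inter-reduce: drop elements whose leading term is divisible by another's, tail-reduce, and make monic.
Reduced Gröbner basis: {q^3 - 23/20q^2 - 7/8q + 41/40, p + 5/3q - 8/3}.
Label its elements g_1 = q^3 - 23/20q^2 - 7/8q + 41/40, g_2 = p + 5/3q - 8/3.

Reduce h = 3p^2q + 3pq^2 - 1/2pq + 14q^2 + p - 85/4q - 13/4 modulo G:
  leading term p^2q: subtract (3pq)·g_2 from 3p^2q + 3pq^2 - 1/2pq + 14q^2 + p - 85/4q - 13/4 → -2pq^2 + 15/2pq + 14q^2 + p - 85/4q - 13/4
  leading term pq^2: subtract (-2q^2)·g_2 from -2pq^2 + 15/2pq + 14q^2 + p - 85/4q - 13/4 → 10/3q^3 + 15/2pq + 26/3q^2 + p - 85/4q - 13/4
  leading term q^3: subtract (10/3)·g_1 from 10/3q^3 + 15/2pq + 26/3q^2 + p - 85/4q - 13/4 → 15/2pq + 25/2q^2 + p - 55/3q - 20/3
  leading term pq: subtract (15/2q)·g_2 from 15/2pq + 25/2q^2 + p - 55/3q - 20/3 → p + 5/3q - 20/3
  leading term p: subtract (1)·g_2 from p + 5/3q - 20/3 → -4
  leading term 1: no divisor's leading term divides it; move -4 to the remainder.
  normal form = -4.
The normal form is nonzero, so h ∉ I. Since h minus its normal form lies in I, I + (h) = I + (r) where r = -4; decide whether this ideal is the whole ring.
Here r = -4 is a nonzero constant, hence a unit: 1 ∈ I + (h), the Gröbner basis of I + (h) is {1}, and the enlarged system has no common solution — adjoining h is inconsistent.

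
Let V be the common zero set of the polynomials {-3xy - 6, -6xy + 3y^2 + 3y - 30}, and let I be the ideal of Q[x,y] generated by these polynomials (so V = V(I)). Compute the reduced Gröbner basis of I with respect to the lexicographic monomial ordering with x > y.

The reduced Gröbner basis is the canonical form of the ideal for this ordering.

f_1 = -3xy - 6, LT = xy.
f_2 = -6xy + 3y^2 + 3y - 30, LT = xy.

S(f_1,f_2): lcm = xy. S = 1/2y^2 + 1/2y - 3.
  reduce S modulo (f_1, f_2):
  remainder 1/2y^2 + 1/2y - 3 ≠ 0; add g_3 = 1/2y^2 + 1/2y - 3 to the basis.

S(f_1,g_3): lcm = xy^2. S = -xy + 6x + 2y.
  reduce S modulo (f_1, f_2, g_3):
  remainder 6x + 2y + 2 ≠ 0; add g_4 = 6x + 2y + 2 to the basis.

The other S-polynomials (S(f_2,g_3), S(f_1,g_4), S(f_2,g_4), S(g_3,g_4)) all reduce to 0 modulo the current basis, so we have a Gröbner basis.
Inter-reduce: drop elements whose leading term is divisible by another's, tail-reduce, and make monic.

G = {x + 1/3y + 1/3, y^2 + y - 6}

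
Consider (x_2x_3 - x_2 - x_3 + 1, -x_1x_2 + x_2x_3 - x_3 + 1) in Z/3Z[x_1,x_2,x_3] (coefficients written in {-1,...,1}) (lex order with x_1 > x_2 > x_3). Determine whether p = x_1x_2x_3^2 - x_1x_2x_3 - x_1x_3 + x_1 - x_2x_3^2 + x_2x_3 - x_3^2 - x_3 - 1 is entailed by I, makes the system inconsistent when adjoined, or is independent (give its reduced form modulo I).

x_1x_2x_3^2 - x_1x_2x_3 - x_1x_3 + x_1 - x_2x_3^2 + x_2x_3 - x_3^2 - x_3 - 1 is independent of I; its normal form modulo I is -x_3^2 + x_3.

First compute the reduced Gröbner basis of I by Buchberger's algorithm.
f_1 = x_2x_3 - x_2 - x_3 + 1, LT = x_2x_3.
f_2 = -x_1x_2 + x_2x_3 - x_3 + 1, LT = x_1x_2.

S(f_1,f_2): lcm = x_1x_2x_3. S = -x_1x_2 - x_1x_3 + x_1 + x_2x_3^2 - x_3^2 + x_3.
  reduce S modulo (f_1, f_2):
  remainder -x_1x_3 + x_1 + x_3 - 1 ≠ 0; add h_3 = -x_1x_3 + x_1 + x_3 - 1 to the basis.

The other S-polynomials (S(f_1,h_3), S(f_2,h_3)) all reduce to 0 modulo the current basis, so we have a Gröbner basis.
Inter-reduce: drop elements whose leading term is divisible by another's, tail-reduce, and make monic.
Reduced Gröbner basis: {x_1x_2 - x_2, x_1x_3 - x_1 - x_3 + 1, x_2x_3 - x_2 - x_3 + 1}.
Label its elements g_1 = x_1x_2 - x_2, g_2 = x_1x_3 - x_1 - x_3 + 1, g_3 = x_2x_3 - x_2 - x_3 + 1.

Reduce p = x_1x_2x_3^2 - x_1x_2x_3 - x_1x_3 + x_1 - x_2x_3^2 + x_2x_3 - x_3^2 - x_3 - 1 modulo G:
  leading term x_1x_2x_3^2: subtract (x_3^2)·g_1 from x_1x_2x_3^2 - x_1x_2x_3 - x_1x_3 + x_1 - x_2x_3^2 + x_2x_3 - x_3^2 - x_3 - 1 → -x_1x_2x_3 - x_1x_3 + x_1 + x_2x_3 - x_3^2 - x_3 - 1
  leading term x_1x_2x_3: subtract (-x_3)·g_1 from -x_1x_2x_3 - x_1x_3 + x_1 + x_2x_3 - x_3^2 - x_3 - 1 → -x_1x_3 + x_1 - x_3^2 - x_3 - 1
  leading term x_1x_3: subtract (-1)·g_2 from -x_1x_3 + x_1 - x_3^2 - x_3 - 1 → -x_3^2 + x_3
  leading term x_3^2: no divisor's leading term divides it; move -x_3^2 to the remainder.
  leading term x_3: no divisor's leading term divides it; move x_3 to the remainder.
  normal form = -x_3^2 + x_3.
The normal form is nonzero, so p ∉ I. Since p minus its normal form lies in I, I + (p) = I + (r) where r = -x_3^2 + x_3; decide whether this ideal is the whole ring.
Run Buchberger on G together with r (pairs among the g_i already reduce to 0 since G is a Gröbner basis):
g_1 = x_1x_2 - x_2, LT = x_1x_2.
g_2 = x_1x_3 - x_1 - x_3 + 1, LT = x_1x_3.
g_3 = x_2x_3 - x_2 - x_3 + 1, LT = x_2x_3.
r = -x_3^2 + x_3, LT = x_3^2.

The S-polynomials (S(g_1,g_2), S(g_1,g_3), S(g_1,r), S(g_2,g_3), S(g_2,r), S(g_3,r)) all reduce to 0 modulo the current basis, so we have a Gröbner basis.
Inter-reduce: drop elements whose leading term is divisible by another's, tail-reduce, and make monic.
Reduced Gröbner basis: {x_1x_2 - x_2, x_1x_3 - x_1 - x_3 + 1, x_2x_3 - x_2 - x_3 + 1, x_3^2 - x_3}.
The reduced Gröbner basis of I + (p) is {x_1x_2 - x_2, x_1x_3 - x_1 - x_3 + 1, x_2x_3 - x_2 - x_3 + 1, x_3^2 - x_3} ≠ {1}, a proper ideal, so the enlarged system stays consistent: p is independent of I, with normal form -x_3^2 + x_3.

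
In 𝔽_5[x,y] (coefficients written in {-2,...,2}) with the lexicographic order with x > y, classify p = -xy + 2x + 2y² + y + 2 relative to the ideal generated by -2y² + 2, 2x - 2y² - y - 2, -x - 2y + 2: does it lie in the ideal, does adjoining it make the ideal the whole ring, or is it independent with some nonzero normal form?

First compute the reduced Gröbner basis of I by Buchberger's algorithm.
f_1 = -2y² + 2, LT = y².
f_2 = 2x - 2y² - y - 2, LT = x.
f_3 = -x - 2y + 2, LT = x.

S(f_1,f_2): leading monomials are coprime, so the S-polynomial reduces to 0 (Buchberger's first criterion).
S(f_1,f_3): leading monomials are coprime, so the S-polynomial reduces to 0 (Buchberger's first criterion).
S(f_2,f_3): lcm = x. S = -y² + 1.
  leading term y²: subtract (-2)·f_1 from -y² + 1 → 0
  remainder 0.

Every S-polynomial of the final basis reduces to 0, so we have a Gröbner basis.
Inter-reduce: drop elements whose leading term is divisible by another's, tail-reduce, and make monic.
Reduced Gröbner basis: {x + 2y - 2, y² - 1}.
Label its elements g_1 = x + 2y - 2, g_2 = y² - 1.

Reduce p = -xy + 2x + 2y² + y + 2 modulo G:
  leading term xy: subtract (-y)·g_1 from -xy + 2x + 2y² + y + 2 → 2x - y² - y + 2
  leading term x: subtract (2)·g_1 from 2x - y² - y + 2 → -y² + 1
  leading term y²: subtract (-1)·g_2 from -y² + 1 → 0
  normal form = 0.
Since the normal form is 0, p ∈ I.

The remainder on division by a Gröbner basis is unique — it is the normal form.

-xy + 2x + 2y² + y + 2 lies in I (it reduces to 0).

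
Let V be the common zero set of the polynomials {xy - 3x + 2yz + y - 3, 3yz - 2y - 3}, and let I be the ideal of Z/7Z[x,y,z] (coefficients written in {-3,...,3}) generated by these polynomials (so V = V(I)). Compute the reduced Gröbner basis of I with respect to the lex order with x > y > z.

G = {xy - 3x - 1, xz - x - 2z - 1, yz - 3y - 1}

f_1 = xy - 3x + 2yz + y - 3, LT = xy.
f_2 = 3yz - 2y - 3, LT = yz.

S(f_1,f_2): lcm = xyz. S = 3xy - 3xz + x + 2yz^2 + yz - 3z.
  leading term xy: subtract (3)·f_1 from 3xy - 3xz + x + 2yz^2 + yz - 3z → -3xz + 3x + 2yz^2 + 2yz - 3y - 3z + 2
  leading term xz: no divisor's leading term divides it; move -3xz to the remainder.
  leading term x: no divisor's leading term divides it; move 3x to the remainder.
  leading term yz^2: subtract (3z)·f_2 from 2yz^2 + 2yz - 3y - 3z + 2 → yz - 3y - z + 2
  leading term yz: subtract (-2)·f_2 from yz - 3y - z + 2 → -z + 3
  leading term z: no divisor's leading term divides it; move -z to the remainder.
  leading term 1: no divisor's leading term divides it; move 3 to the remainder.
  remainder -3xz + 3x - z + 3 ≠ 0; add g_3 = -3xz + 3x - z + 3 to the basis.

The other S-polynomials (S(f_1,g_3), S(f_2,g_3)) all reduce to 0 modulo the current basis, so we have a Gröbner basis.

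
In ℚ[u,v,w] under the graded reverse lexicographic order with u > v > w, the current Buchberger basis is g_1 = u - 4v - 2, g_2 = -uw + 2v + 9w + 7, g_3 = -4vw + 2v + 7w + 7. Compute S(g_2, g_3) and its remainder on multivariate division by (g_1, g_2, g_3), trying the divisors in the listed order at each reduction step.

lcm(LM(g_2), LM(g_3)) = uvw.
S = (lcm/LT(g_2))·g_2 − (lcm/LT(g_3))·g_3 = ½uv - 2v² + 7/4uw - 9vw + 7/4u - 7v.
Reduce S modulo (g_1, g_2, g_3) in that order:
  leading term uv: subtract (½v)·g_1 from ½uv - 2v² + 7/4uw - 9vw + 7/4u - 7v → 7/4uw - 9vw + 7/4u - 6v
  leading term uw: subtract (7/4w)·g_1 from 7/4uw - 9vw + 7/4u - 6v → -2vw + 7/4u - 6v + 7/2w
  leading term vw: subtract (½)·g_3 from -2vw + 7/4u - 6v + 7/2w → 7/4u - 7v - 7/2
  leading term u: subtract (7/4)·g_1 from 7/4u - 7v - 7/2 → 0
The remainder is 0, so this S-polynomial contributes no new basis element.
This is the inner loop of Buchberger's algorithm — each nonzero remainder becomes a new basis element.

S(g_2, g_3) = ½uv - 2v² + 7/4uw - 9vw + 7/4u - 7v; remainder on division = 0.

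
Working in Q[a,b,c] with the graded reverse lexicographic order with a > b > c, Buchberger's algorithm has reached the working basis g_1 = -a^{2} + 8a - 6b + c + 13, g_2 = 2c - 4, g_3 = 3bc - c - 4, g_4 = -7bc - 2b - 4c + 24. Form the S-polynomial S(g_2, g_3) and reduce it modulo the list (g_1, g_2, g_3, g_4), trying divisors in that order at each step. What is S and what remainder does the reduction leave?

lcm(LM(g_2), LM(g_3)) = bc.
S = (lcm/LT(g_2))·g_2 − (lcm/LT(g_3))·g_3 = -2b + \tfrac{1}{3}c + \tfrac{4}{3}.
Reduce S modulo (g_1, g_2, g_3, g_4) in that order:
  leading term b: no divisor's leading term divides it; move -2b to the remainder.
  leading term c: subtract (\tfrac{1}{6})·g_2 from \tfrac{1}{3}c + \tfrac{4}{3} → 2
  leading term 1: no divisor's leading term divides it; move 2 to the remainder.
The remainder -2b + 2 is nonzero, so it would be added as the next basis element.

S(g_2, g_3) = -2b + \tfrac{1}{3}c + \tfrac{4}{3}; remainder on division = -2b + 2.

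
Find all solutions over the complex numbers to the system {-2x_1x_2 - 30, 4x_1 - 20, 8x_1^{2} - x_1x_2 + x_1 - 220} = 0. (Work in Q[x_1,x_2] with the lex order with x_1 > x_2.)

Compute a lex Gröbner basis by Buchberger's algorithm.
f_1 = -2x_1x_2 - 30, LT = x_1x_2.
f_2 = 4x_1 - 20, LT = x_1.
f_3 = 8x_1^{2} - x_1x_2 + x_1 - 220, LT = x_1^{2}.

S(f_1,f_2): lcm = x_1x_2. S = 5x_2 + 15.
  reduce S modulo (f_1, f_2, f_3):
  remainder 5x_2 + 15 ≠ 0; add h_4 = 5x_2 + 15 to the basis.

The other S-polynomials (S(f_1,f_3), S(f_2,f_3), S(f_1,h_4), S(f_2,h_4), S(f_3,h_4)) all reduce to 0 modulo the current basis, so we have a Gröbner basis.
Inter-reduce: drop elements whose leading term is divisible by another's, tail-reduce, and make monic.
Reduced Gröbner basis: {x_1 - 5, x_2 + 3}.

The lex basis is triangular: the last element involves only x_2. Solving x_2 + 3 = 0 gives x_2 ∈ {-3}; substituting each value into the earlier elements determines the remaining variables.
  x_2 = -3: the earlier basis element becomes x_1 - 5 = 0, giving x_1 = 5 — point (5, -3).

{(5, -3)}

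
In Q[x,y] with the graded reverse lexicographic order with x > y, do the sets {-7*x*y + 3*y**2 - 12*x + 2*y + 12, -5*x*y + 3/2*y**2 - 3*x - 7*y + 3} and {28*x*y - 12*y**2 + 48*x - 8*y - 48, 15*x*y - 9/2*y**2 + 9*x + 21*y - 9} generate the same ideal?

Yes, the ideals are equal.

For a fixed monomial order, each ideal has a unique reduced Gröbner basis; comparing bases decides equality.
Buchberger on the first generating set:
f_1 = -7*x*y + 3*y**2 - 12*x + 2*y + 12, LT = x*y.
f_2 = -5*x*y + 3/2*y**2 - 3*x - 7*y + 3, LT = x*y.

S(f_1,f_2): lcm = x*y. S = -9/70*y**2 + 39/35*x - 59/35*y - 39/35.
  leading term y**2: no divisor's leading term divides it; move -9/70*y**2 to the remainder.
  leading term x: no divisor's leading term divides it; move 39/35*x to the remainder.
  leading term y: no divisor's leading term divides it; move -59/35*y to the remainder.
  leading term 1: no divisor's leading term divides it; move -39/35 to the remainder.
  remainder -9/70*y**2 + 39/35*x - 59/35*y - 39/35 ≠ 0; add g_3 = -9/70*y**2 + 39/35*x - 59/35*y - 39/35 to the basis.

S(f_1,g_3): lcm = x*y**2. S = -3/7*y**3 + 26/3*x**2 - 718/63*x*y - 2/7*y**2 - 26/3*x - 12/7*y.
  leading term y**3: subtract (10/3*y)·g_3 from -3/7*y**3 + 26/3*x**2 - 718/63*x*y - 2/7*y**2 - 26/3*x - 12/7*y → 26/3*x**2 - 136/9*x*y + 16/3*y**2 - 26/3*x + 2*y
  leading term x**2: no divisor's leading term divides it; move 26/3*x**2 to the remainder.
  leading term x*y: subtract (136/63)·f_1 from -136/9*x*y + 16/3*y**2 - 26/3*x + 2*y → -8/7*y**2 + 362/21*x - 146/63*y - 544/21
  leading term y**2: subtract (80/9)·g_3 from -8/7*y**2 + 362/21*x - 146/63*y - 544/21 → 22/3*x + 38/3*y - 16
  leading term x: no divisor's leading term divides it; move 22/3*x to the remainder.
  leading term y: no divisor's leading term divides it; move 38/3*y to the remainder.
  leading term 1: no divisor's leading term divides it; move -16 to the remainder.
  remainder 26/3*x**2 + 22/3*x + 38/3*y - 16 ≠ 0; add g_4 = 26/3*x**2 + 22/3*x + 38/3*y - 16 to the basis.

The other S-polynomials (S(f_2,g_3), S(f_1,g_4), S(f_2,g_4), S(g_3,g_4)) all reduce to 0 modulo the current basis, so we have a Gröbner basis.
Inter-reduce: drop elements whose leading term is divisible by another's, tail-reduce, and make monic.
Reduced Gröbner basis: {x**2 + 11/13*x + 19/13*y - 24/13, x*y - 2*x + 16/3*y + 2, y**2 - 26/3*x + 118/9*y + 26/3}.

Buchberger on the second generating set:
h_1 = 28*x*y - 12*y**2 + 48*x - 8*y - 48, LT = x*y.
h_2 = 15*x*y - 9/2*y**2 + 9*x + 21*y - 9, LT = x*y.

S(h_1,h_2): lcm = x*y. S = -9/70*y**2 + 39/35*x - 59/35*y - 39/35.
  leading term y**2: no divisor's leading term divides it; move -9/70*y**2 to the remainder.
  leading term x: no divisor's leading term divides it; move 39/35*x to the remainder.
  leading term y: no divisor's leading term divides it; move -59/35*y to the remainder.
  leading term 1: no divisor's leading term divides it; move -39/35 to the remainder.
  remainder -9/70*y**2 + 39/35*x - 59/35*y - 39/35 ≠ 0; add k_3 = -9/70*y**2 + 39/35*x - 59/35*y - 39/35 to the basis.

S(h_1,k_3): lcm = x*y**2. S = -3/7*y**3 + 26/3*x**2 - 718/63*x*y - 2/7*y**2 - 26/3*x - 12/7*y.
  leading term y**3: subtract (10/3*y)·k_3 from -3/7*y**3 + 26/3*x**2 - 718/63*x*y - 2/7*y**2 - 26/3*x - 12/7*y → 26/3*x**2 - 136/9*x*y + 16/3*y**2 - 26/3*x + 2*y
  leading term x**2: no divisor's leading term divides it; move 26/3*x**2 to the remainder.
  leading term x*y: subtract (-34/63)·h_1 from -136/9*x*y + 16/3*y**2 - 26/3*x + 2*y → -8/7*y**2 + 362/21*x - 146/63*y - 544/21
  leading term y**2: subtract (80/9)·k_3 from -8/7*y**2 + 362/21*x - 146/63*y - 544/21 → 22/3*x + 38/3*y - 16
  leading term x: no divisor's leading term divides it; move 22/3*x to the remainder.
  leading term y: no divisor's leading term divides it; move 38/3*y to the remainder.
  leading term 1: no divisor's leading term divides it; move -16 to the remainder.
  remainder 26/3*x**2 + 22/3*x + 38/3*y - 16 ≠ 0; add k_4 = 26/3*x**2 + 22/3*x + 38/3*y - 16 to the basis.

The other S-polynomials (S(h_2,k_3), S(h_1,k_4), S(h_2,k_4), S(k_3,k_4)) all reduce to 0 modulo the current basis, so we have a Gröbner basis.
Inter-reduce: drop elements whose leading term is divisible by another's, tail-reduce, and make monic.
Reduced Gröbner basis: {x**2 + 11/13*x + 19/13*y - 24/13, x*y - 2*x + 16/3*y + 2, y**2 - 26/3*x + 118/9*y + 26/3}.

Same reduced basis, so the two generating sets span the same ideal.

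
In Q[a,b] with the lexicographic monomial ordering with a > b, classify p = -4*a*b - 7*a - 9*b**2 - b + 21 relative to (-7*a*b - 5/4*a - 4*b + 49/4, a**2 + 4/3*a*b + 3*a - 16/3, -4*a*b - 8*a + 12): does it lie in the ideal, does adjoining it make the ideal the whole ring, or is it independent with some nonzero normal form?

-4*a*b - 7*a - 9*b**2 - b + 21 lies in I (it reduces to 0).

First compute the reduced Gröbner basis of I by Buchberger's algorithm.
f_1 = -7*a*b - 5/4*a - 4*b + 49/4, LT = a*b.
f_2 = a**2 + 4/3*a*b + 3*a - 16/3, LT = a**2.
f_3 = -4*a*b - 8*a + 12, LT = a*b.

S(f_1,f_2): lcm = a**2*b. S = 5/28*a**2 - 4/3*a*b**2 - 17/7*a*b - 7/4*a + 16/3*b.
  leading term a**2: subtract (5/28)·f_2 from 5/28*a**2 - 4/3*a*b**2 - 17/7*a*b - 7/4*a + 16/3*b → -4/3*a*b**2 - 8/3*a*b - 16/7*a + 16/3*b + 20/21
  leading term a*b**2: subtract (4/21*b)·f_1 from -4/3*a*b**2 - 8/3*a*b - 16/7*a + 16/3*b + 20/21 → -17/7*a*b - 16/7*a + 16/21*b**2 + 3*b + 20/21
  leading term a*b: subtract (17/49)·f_1 from -17/7*a*b - 16/7*a + 16/21*b**2 + 3*b + 20/21 → -363/196*a + 16/21*b**2 + 215/49*b - 277/84
  leading term a: no divisor's leading term divides it; move -363/196*a to the remainder.
  leading term b**2: no divisor's leading term divides it; move 16/21*b**2 to the remainder.
  leading term b: no divisor's leading term divides it; move 215/49*b to the remainder.
  leading term 1: no divisor's leading term divides it; move -277/84 to the remainder.
  remainder -363/196*a + 16/21*b**2 + 215/49*b - 277/84 ≠ 0; add h_4 = -363/196*a + 16/21*b**2 + 215/49*b - 277/84 to the basis.

S(f_1,f_3): lcm = a*b. S = -51/28*a + 4/7*b + 5/4.
  leading term a: subtract (119/121)·h_4 from -51/28*a + 4/7*b + 5/4 → -272/363*b**2 - 453/121*b + 1631/363
  leading term b**2: no divisor's leading term divides it; move -272/363*b**2 to the remainder.
  leading term b: no divisor's leading term divides it; move -453/121*b to the remainder.
  leading term 1: no divisor's leading term divides it; move 1631/363 to the remainder.
  remainder -272/363*b**2 - 453/121*b + 1631/363 ≠ 0; add h_5 = -272/363*b**2 - 453/121*b + 1631/363 to the basis.

S(f_2,f_3): lcm = a**2*b. S = -2*a**2 + 4/3*a*b**2 + 3*a*b + 3*a - 16/3*b.
  leading term a**2: subtract (-2)·f_2 from -2*a**2 + 4/3*a*b**2 + 3*a*b + 3*a - 16/3*b → 4/3*a*b**2 + 17/3*a*b + 9*a - 16/3*b - 32/3
  leading term a*b**2: subtract (-4/21*b)·f_1 from 4/3*a*b**2 + 17/3*a*b + 9*a - 16/3*b - 32/3 → 38/7*a*b + 9*a - 16/21*b**2 - 3*b - 32/3
  leading term a*b: subtract (-38/49)·f_1 from 38/7*a*b + 9*a - 16/21*b**2 - 3*b - 32/3 → 787/98*a - 16/21*b**2 - 299/49*b - 7/6
  leading term a: subtract (-1574/363)·h_4 from 787/98*a - 16/21*b**2 - 299/49*b - 7/6 → 2768/1089*b**2 + 32839/2541*b - 117893/7623
  leading term b**2: subtract (-173/51)·h_5 from 2768/1089*b**2 + 32839/2541*b - 117893/7623 → 80/357*b - 80/357
  leading term b: no divisor's leading term divides it; move 80/357*b to the remainder.
  leading term 1: no divisor's leading term divides it; move -80/357 to the remainder.
  remainder 80/357*b - 80/357 ≠ 0; add h_6 = 80/357*b - 80/357 to the basis.

The other S-polynomials (S(f_1,h_4), S(f_2,h_4), S(f_3,h_4), S(f_1,h_5), S(f_2,h_5), S(f_3,h_5), S(h_4,h_5), S(f_1,h_6), S(f_2,h_6), S(f_3,h_6), S(h_4,h_6), S(h_5,h_6)) all reduce to 0 modulo the current basis, so we have a Gröbner basis.
Inter-reduce: drop elements whose leading term is divisible by another's, tail-reduce, and make monic.
Reduced Gröbner basis: {a - 1, b - 1}.
Label its elements g_1 = a - 1, g_2 = b - 1.

Reduce p = -4*a*b - 7*a - 9*b**2 - b + 21 modulo G:
  leading term a*b: subtract (-4*b)·g_1 from -4*a*b - 7*a - 9*b**2 - b + 21 → -7*a - 9*b**2 - 5*b + 21
  leading term a: subtract (-7)·g_1 from -7*a - 9*b**2 - 5*b + 21 → -9*b**2 - 5*b + 14
  leading term b**2: subtract (-9*b)·g_2 from -9*b**2 - 5*b + 14 → -14*b + 14
  leading term b: subtract (-14)·g_2 from -14*b + 14 → 0
  normal form = 0.
Since the normal form is 0, p ∈ I.

The remainder on division by a Gröbner basis is unique — it is the normal form.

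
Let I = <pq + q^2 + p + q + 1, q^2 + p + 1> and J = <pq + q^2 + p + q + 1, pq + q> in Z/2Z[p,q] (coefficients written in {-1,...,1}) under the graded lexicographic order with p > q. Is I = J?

Yes, the ideals are equal.

Two ideals are equal iff their reduced Gröbner bases coincide (the reduced basis is unique for a fixed ordering).
Buchberger on the first generating set:
f_1 = pq + q^2 + p + q + 1, LT = pq.
f_2 = q^2 + p + 1, LT = q^2.

S(f_1,f_2): lcm = pq^2. S = q^3 + p^2 + pq + q^2 + p + q.
  leading term q^3: subtract (q)·f_2 from q^3 + p^2 + pq + q^2 + p + q → p^2 + q^2 + p
  leading term p^2: no divisor's leading term divides it; move p^2 to the remainder.
  leading term q^2: subtract (1)·f_2 from q^2 + p → 1
  leading term 1: no divisor's leading term divides it; move 1 to the remainder.
  remainder p^2 + 1 ≠ 0; add g_3 = p^2 + 1 to the basis.

S(f_1,g_3): lcm = p^2q. S = pq^2 + p^2 + pq + p + q.
  leading term pq^2: subtract (q)·f_1 from pq^2 + p^2 + pq + p + q → q^3 + p^2 + q^2 + p
  leading term q^3: subtract (q)·f_2 from q^3 + p^2 + q^2 + p → p^2 + pq + q^2 + p + q
  leading term p^2: subtract (1)·g_3 from p^2 + pq + q^2 + p + q → pq + q^2 + p + q + 1
  leading term pq: subtract (1)·f_1 from pq + q^2 + p + q + 1 → 0
  remainder 0.

S(f_2,g_3): leading monomials are coprime, so the S-polynomial reduces to 0 (Buchberger's first criterion).
Every S-polynomial of the final basis reduces to 0, so we have a Gröbner basis.
Inter-reduce: drop elements whose leading term is divisible by another's, tail-reduce, and make monic.
Reduced Gröbner basis: {p^2 + 1, pq + q, q^2 + p + 1}.

Buchberger on the second generating set:
h_1 = pq + q^2 + p + q + 1, LT = pq.
h_2 = pq + q, LT = pq.

S(h_1,h_2): lcm = pq. S = q^2 + p + 1.
  leading term q^2: no divisor's leading term divides it; move q^2 to the remainder.
  leading term p: no divisor's leading term divides it; move p to the remainder.
  leading term 1: no divisor's leading term divides it; move 1 to the remainder.
  remainder q^2 + p + 1 ≠ 0; add k_3 = q^2 + p + 1 to the basis.

S(h_1,k_3): lcm = pq^2. S = q^3 + p^2 + pq + q^2 + p + q.
  leading term q^3: subtract (q)·k_3 from q^3 + p^2 + pq + q^2 + p + q → p^2 + q^2 + p
  leading term p^2: no divisor's leading term divides it; move p^2 to the remainder.
  leading term q^2: subtract (1)·k_3 from q^2 + p → 1
  leading term 1: no divisor's leading term divides it; move 1 to the remainder.
  remainder p^2 + 1 ≠ 0; add k_4 = p^2 + 1 to the basis.

S(h_2,k_3): lcm = pq^2. S = p^2 + q^2 + p.
  leading term p^2: subtract (1)·k_4 from p^2 + q^2 + p → q^2 + p + 1
  leading term q^2: subtract (1)·k_3 from q^2 + p + 1 → 0
  remainder 0.

S(h_1,k_4): lcm = p^2q. S = pq^2 + p^2 + pq + p + q.
  leading term pq^2: subtract (q)·h_1 from pq^2 + p^2 + pq + p + q → q^3 + p^2 + q^2 + p
  leading term q^3: subtract (q)·k_3 from q^3 + p^2 + q^2 + p → p^2 + pq + q^2 + p + q
  leading term p^2: subtract (1)·k_4 from p^2 + pq + q^2 + p + q → pq + q^2 + p + q + 1
  leading term pq: subtract (1)·h_1 from pq + q^2 + p + q + 1 → 0
  remainder 0.

S(h_2,k_4): lcm = p^2q. S = pq + q.
  leading term pq: subtract (1)·h_1 from pq + q → q^2 + p + 1
  leading term q^2: subtract (1)·k_3 from q^2 + p + 1 → 0
  remainder 0.

S(k_3,k_4): leading monomials are coprime, so the S-polynomial reduces to 0 (Buchberger's first criterion).
Every S-polynomial of the final basis reduces to 0, so we have a Gröbner basis.
Inter-reduce: drop elements whose leading term is divisible by another's, tail-reduce, and make monic.
Reduced Gröbner basis: {p^2 + 1, pq + q, q^2 + p + 1}.

These coincide, so the ideals are equal.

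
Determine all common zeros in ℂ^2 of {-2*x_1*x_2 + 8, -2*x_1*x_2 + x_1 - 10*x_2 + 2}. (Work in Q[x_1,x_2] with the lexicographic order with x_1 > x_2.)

Compute a lex Gröbner basis by Buchberger's algorithm.
f_1 = -2*x_1*x_2 + 8, LT = x_1*x_2.
f_2 = -2*x_1*x_2 + x_1 - 10*x_2 + 2, LT = x_1*x_2.

S(f_1,f_2): lcm = x_1*x_2. S = 1/2*x_1 - 5*x_2 - 3.
  reduce S modulo (f_1, f_2):
  remainder 1/2*x_1 - 5*x_2 - 3 ≠ 0; add h_3 = 1/2*x_1 - 5*x_2 - 3 to the basis.

S(f_1,h_3): lcm = x_1*x_2. S = 10*x_2**2 + 6*x_2 - 4.
  reduce S modulo (f_1, f_2, h_3):
  remainder 10*x_2**2 + 6*x_2 - 4 ≠ 0; add h_4 = 10*x_2**2 + 6*x_2 - 4 to the basis.

The other S-polynomials (S(f_2,h_3), S(f_1,h_4), S(f_2,h_4), S(h_3,h_4)) all reduce to 0 modulo the current basis, so we have a Gröbner basis.
Inter-reduce: drop elements whose leading term is divisible by another's, tail-reduce, and make monic.
Reduced Gröbner basis: {x_1 - 10*x_2 - 6, x_2**2 + 3/5*x_2 - 2/5}.

A lex Gröbner basis eliminates variables successively. Here x_2**2 + 3/5*x_2 - 2/5 depends only on x_2, with roots {-1, 2/5}; lifting each root through the earlier basis elements recovers the full solutions.
  x_2 = -1: the earlier basis element becomes x_1 + 4 = 0, giving x_1 = -4 — point (-4, -1).
  x_2 = 2/5: the earlier basis element becomes x_1 - 10 = 0, giving x_1 = 10 — point (10, 2/5).

{(-4, -1), (10, 2/5)}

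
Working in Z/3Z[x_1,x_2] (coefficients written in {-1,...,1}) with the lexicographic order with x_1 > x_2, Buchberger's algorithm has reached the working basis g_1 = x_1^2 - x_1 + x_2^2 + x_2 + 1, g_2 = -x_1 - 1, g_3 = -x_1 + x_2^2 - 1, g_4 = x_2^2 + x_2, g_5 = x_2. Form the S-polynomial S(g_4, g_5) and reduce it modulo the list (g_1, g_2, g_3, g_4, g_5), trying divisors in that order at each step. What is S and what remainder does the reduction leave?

S(g_4, g_5) = x_2; remainder on division = 0.

lcm(LM(g_4), LM(g_5)) = x_2^2.
S = (lcm/LT(g_4))·g_4 − (lcm/LT(g_5))·g_5 = x_2.
Reduce S modulo (g_1, g_2, g_3, g_4, g_5) in that order:
  leading term x_2: subtract (1)·g_5 from x_2 → 0
The remainder is 0, so this S-polynomial contributes no new basis element.
An S-polynomial is built so that the two leading terms cancel; whether anything survives reduction is exactly the Gröbner-basis criterion.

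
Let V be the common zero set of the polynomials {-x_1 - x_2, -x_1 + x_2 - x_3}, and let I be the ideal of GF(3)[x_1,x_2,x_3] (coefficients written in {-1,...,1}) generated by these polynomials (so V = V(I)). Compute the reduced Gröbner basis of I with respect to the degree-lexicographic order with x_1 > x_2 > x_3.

G = {x_1 - x_3, x_2 + x_3}

Buchberger's algorithm terminates because the ascending chain of leading-term ideals stabilizes.

f_1 = -x_1 - x_2, LT = x_1.
f_2 = -x_1 + x_2 - x_3, LT = x_1.

S(f_1,f_2): lcm = x_1. S = -x_2 - x_3.
  leading term x_2: no divisor's leading term divides it; move -x_2 to the remainder.
  leading term x_3: no divisor's leading term divides it; move -x_3 to the remainder.
  remainder -x_2 - x_3 ≠ 0; add g_3 = -x_2 - x_3 to the basis.

The other S-polynomials (S(f_1,g_3), S(f_2,g_3)) all reduce to 0 modulo the current basis, so we have a Gröbner basis.
Inter-reduce: drop elements whose leading term is divisible by another's, tail-reduce, and make monic.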